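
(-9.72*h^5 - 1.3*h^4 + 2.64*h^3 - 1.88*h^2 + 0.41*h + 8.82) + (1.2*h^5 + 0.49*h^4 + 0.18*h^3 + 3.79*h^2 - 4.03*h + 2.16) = -8.52*h^5 - 0.81*h^4 + 2.82*h^3 + 1.91*h^2 - 3.62*h + 10.98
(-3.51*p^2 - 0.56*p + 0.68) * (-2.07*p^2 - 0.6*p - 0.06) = 7.2657*p^4 + 3.2652*p^3 - 0.861*p^2 - 0.3744*p - 0.0408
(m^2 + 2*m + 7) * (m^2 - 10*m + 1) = m^4 - 8*m^3 - 12*m^2 - 68*m + 7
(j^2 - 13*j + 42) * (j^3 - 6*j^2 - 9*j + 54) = j^5 - 19*j^4 + 111*j^3 - 81*j^2 - 1080*j + 2268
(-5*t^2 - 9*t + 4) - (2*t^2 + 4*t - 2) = -7*t^2 - 13*t + 6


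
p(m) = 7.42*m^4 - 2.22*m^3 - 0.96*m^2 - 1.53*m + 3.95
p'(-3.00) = -857.07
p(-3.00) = 660.86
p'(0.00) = -1.53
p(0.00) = 3.95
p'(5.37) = 4392.18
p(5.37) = 5794.50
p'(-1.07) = -43.46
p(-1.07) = 16.93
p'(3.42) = 1101.26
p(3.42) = 913.78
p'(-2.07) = -289.35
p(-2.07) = 158.93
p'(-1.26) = -69.06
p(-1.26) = 27.50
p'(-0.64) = -10.81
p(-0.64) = 6.36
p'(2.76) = 566.45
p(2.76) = 376.31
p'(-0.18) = -1.57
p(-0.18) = 4.22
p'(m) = 29.68*m^3 - 6.66*m^2 - 1.92*m - 1.53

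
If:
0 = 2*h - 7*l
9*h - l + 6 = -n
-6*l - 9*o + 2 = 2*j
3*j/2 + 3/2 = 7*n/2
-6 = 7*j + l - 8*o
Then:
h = -24087/33391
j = -11096/33391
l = -6882/33391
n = 9555/33391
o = 14474/33391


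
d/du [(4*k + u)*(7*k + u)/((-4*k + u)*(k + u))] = 2*k*(20*k^2 - 32*k*u - 7*u^2)/(16*k^4 + 24*k^3*u + k^2*u^2 - 6*k*u^3 + u^4)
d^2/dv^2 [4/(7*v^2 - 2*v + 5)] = 8*(-49*v^2 + 14*v + 4*(7*v - 1)^2 - 35)/(7*v^2 - 2*v + 5)^3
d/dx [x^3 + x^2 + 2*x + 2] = 3*x^2 + 2*x + 2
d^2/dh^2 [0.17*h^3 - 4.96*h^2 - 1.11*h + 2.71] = 1.02*h - 9.92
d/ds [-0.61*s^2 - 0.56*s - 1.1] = -1.22*s - 0.56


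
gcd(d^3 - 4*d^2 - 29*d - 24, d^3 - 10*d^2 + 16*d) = d - 8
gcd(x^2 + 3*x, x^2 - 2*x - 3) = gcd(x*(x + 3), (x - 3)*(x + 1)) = 1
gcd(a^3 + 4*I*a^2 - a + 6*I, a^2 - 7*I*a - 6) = a - I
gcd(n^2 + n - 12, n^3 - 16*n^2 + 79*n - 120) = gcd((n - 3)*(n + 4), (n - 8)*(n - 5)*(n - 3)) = n - 3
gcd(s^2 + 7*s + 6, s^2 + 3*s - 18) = s + 6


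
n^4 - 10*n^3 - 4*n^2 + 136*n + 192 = (n - 8)*(n - 6)*(n + 2)^2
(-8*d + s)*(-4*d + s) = 32*d^2 - 12*d*s + s^2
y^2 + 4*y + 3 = (y + 1)*(y + 3)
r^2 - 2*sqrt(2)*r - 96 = (r - 8*sqrt(2))*(r + 6*sqrt(2))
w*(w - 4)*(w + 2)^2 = w^4 - 12*w^2 - 16*w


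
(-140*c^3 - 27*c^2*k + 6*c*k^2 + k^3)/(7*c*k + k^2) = -20*c^2/k - c + k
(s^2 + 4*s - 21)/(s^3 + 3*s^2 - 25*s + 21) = 1/(s - 1)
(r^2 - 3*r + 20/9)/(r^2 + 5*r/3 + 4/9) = (9*r^2 - 27*r + 20)/(9*r^2 + 15*r + 4)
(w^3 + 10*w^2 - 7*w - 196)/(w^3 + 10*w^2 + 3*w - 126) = (w^2 + 3*w - 28)/(w^2 + 3*w - 18)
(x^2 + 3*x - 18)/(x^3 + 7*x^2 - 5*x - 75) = (x + 6)/(x^2 + 10*x + 25)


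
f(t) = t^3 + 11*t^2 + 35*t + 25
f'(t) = 3*t^2 + 22*t + 35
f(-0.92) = 1.33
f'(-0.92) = 17.30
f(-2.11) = -9.27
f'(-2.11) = 1.94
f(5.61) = 744.10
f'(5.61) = 252.84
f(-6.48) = -12.00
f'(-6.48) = 18.41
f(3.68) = 352.60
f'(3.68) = 156.59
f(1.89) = 137.19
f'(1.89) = 87.30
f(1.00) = 72.00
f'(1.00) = 60.00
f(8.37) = 1674.95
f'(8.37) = 429.31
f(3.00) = 256.00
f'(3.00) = 128.00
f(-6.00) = -5.00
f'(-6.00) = 11.00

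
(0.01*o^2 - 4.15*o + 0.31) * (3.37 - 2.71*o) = -0.0271*o^3 + 11.2802*o^2 - 14.8256*o + 1.0447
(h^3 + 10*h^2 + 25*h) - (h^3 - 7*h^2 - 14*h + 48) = 17*h^2 + 39*h - 48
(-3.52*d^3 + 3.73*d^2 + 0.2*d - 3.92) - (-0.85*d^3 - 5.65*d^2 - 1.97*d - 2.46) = -2.67*d^3 + 9.38*d^2 + 2.17*d - 1.46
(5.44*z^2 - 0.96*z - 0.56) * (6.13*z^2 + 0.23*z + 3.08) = 33.3472*z^4 - 4.6336*z^3 + 13.1016*z^2 - 3.0856*z - 1.7248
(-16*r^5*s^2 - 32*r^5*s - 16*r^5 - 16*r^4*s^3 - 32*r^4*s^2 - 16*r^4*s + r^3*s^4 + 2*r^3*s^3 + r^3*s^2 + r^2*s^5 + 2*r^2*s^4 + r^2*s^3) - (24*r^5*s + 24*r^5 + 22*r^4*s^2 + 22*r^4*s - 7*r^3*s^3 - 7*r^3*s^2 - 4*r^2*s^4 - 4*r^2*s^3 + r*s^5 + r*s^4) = -16*r^5*s^2 - 56*r^5*s - 40*r^5 - 16*r^4*s^3 - 54*r^4*s^2 - 38*r^4*s + r^3*s^4 + 9*r^3*s^3 + 8*r^3*s^2 + r^2*s^5 + 6*r^2*s^4 + 5*r^2*s^3 - r*s^5 - r*s^4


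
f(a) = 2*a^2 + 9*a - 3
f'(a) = 4*a + 9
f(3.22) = 46.72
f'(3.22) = 21.88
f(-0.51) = -7.07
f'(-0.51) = 6.96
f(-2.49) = -13.01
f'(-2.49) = -0.96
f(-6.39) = 21.15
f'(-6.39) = -16.56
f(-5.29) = 5.36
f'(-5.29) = -12.16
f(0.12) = -1.89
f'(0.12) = 9.48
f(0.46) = 1.56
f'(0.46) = 10.84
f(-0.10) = -3.88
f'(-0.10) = 8.60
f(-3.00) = -12.00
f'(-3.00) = -3.00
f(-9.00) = 78.00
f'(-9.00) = -27.00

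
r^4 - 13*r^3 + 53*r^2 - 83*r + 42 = (r - 7)*(r - 3)*(r - 2)*(r - 1)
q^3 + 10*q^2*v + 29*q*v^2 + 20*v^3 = (q + v)*(q + 4*v)*(q + 5*v)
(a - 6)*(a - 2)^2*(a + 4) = a^4 - 6*a^3 - 12*a^2 + 88*a - 96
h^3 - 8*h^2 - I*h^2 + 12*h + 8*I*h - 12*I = (h - 6)*(h - 2)*(h - I)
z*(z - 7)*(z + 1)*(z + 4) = z^4 - 2*z^3 - 31*z^2 - 28*z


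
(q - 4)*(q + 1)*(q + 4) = q^3 + q^2 - 16*q - 16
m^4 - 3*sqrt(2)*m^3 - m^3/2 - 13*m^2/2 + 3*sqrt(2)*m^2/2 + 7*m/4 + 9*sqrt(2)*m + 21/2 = (m - 2)*(m + 3/2)*(m - 7*sqrt(2)/2)*(m + sqrt(2)/2)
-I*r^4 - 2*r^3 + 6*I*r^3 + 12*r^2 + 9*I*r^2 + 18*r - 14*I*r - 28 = (r - 7)*(r + 2)*(r - 2*I)*(-I*r + I)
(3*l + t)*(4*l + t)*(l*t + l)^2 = 12*l^4*t^2 + 24*l^4*t + 12*l^4 + 7*l^3*t^3 + 14*l^3*t^2 + 7*l^3*t + l^2*t^4 + 2*l^2*t^3 + l^2*t^2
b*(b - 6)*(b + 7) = b^3 + b^2 - 42*b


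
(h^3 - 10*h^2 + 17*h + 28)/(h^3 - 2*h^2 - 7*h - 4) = (h - 7)/(h + 1)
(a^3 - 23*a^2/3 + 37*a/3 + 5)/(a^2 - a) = (3*a^3 - 23*a^2 + 37*a + 15)/(3*a*(a - 1))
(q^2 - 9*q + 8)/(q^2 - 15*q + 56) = (q - 1)/(q - 7)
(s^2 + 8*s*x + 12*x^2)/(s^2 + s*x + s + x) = (s^2 + 8*s*x + 12*x^2)/(s^2 + s*x + s + x)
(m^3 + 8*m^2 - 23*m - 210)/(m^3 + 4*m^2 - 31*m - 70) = (m + 6)/(m + 2)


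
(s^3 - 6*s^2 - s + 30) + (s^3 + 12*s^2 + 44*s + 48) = 2*s^3 + 6*s^2 + 43*s + 78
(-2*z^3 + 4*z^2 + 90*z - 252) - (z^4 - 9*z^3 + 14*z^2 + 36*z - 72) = -z^4 + 7*z^3 - 10*z^2 + 54*z - 180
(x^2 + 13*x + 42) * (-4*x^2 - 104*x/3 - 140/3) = -4*x^4 - 260*x^3/3 - 1996*x^2/3 - 6188*x/3 - 1960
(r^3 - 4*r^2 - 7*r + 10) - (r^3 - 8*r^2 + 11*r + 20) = 4*r^2 - 18*r - 10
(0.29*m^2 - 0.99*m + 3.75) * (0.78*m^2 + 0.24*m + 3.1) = 0.2262*m^4 - 0.7026*m^3 + 3.5864*m^2 - 2.169*m + 11.625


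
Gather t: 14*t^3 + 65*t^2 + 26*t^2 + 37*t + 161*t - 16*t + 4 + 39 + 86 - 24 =14*t^3 + 91*t^2 + 182*t + 105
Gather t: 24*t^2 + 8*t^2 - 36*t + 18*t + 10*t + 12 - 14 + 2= 32*t^2 - 8*t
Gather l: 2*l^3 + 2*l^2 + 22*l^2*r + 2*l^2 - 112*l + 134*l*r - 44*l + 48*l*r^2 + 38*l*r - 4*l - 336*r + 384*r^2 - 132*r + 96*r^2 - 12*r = 2*l^3 + l^2*(22*r + 4) + l*(48*r^2 + 172*r - 160) + 480*r^2 - 480*r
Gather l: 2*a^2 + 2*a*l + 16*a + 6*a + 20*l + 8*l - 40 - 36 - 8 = 2*a^2 + 22*a + l*(2*a + 28) - 84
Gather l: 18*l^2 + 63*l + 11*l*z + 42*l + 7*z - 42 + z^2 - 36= 18*l^2 + l*(11*z + 105) + z^2 + 7*z - 78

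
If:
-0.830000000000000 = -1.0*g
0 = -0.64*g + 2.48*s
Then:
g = 0.83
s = 0.21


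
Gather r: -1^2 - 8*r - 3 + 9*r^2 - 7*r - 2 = 9*r^2 - 15*r - 6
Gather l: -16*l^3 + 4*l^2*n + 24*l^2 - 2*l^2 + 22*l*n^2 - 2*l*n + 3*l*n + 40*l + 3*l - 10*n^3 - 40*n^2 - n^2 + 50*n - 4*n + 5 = -16*l^3 + l^2*(4*n + 22) + l*(22*n^2 + n + 43) - 10*n^3 - 41*n^2 + 46*n + 5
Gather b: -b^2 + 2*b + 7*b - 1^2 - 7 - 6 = -b^2 + 9*b - 14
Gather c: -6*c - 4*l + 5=-6*c - 4*l + 5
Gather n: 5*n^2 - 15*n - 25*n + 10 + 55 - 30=5*n^2 - 40*n + 35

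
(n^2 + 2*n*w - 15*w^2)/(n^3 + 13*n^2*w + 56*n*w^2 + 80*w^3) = (n - 3*w)/(n^2 + 8*n*w + 16*w^2)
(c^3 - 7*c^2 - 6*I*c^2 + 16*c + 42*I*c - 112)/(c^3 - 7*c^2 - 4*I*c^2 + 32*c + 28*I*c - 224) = (c + 2*I)/(c + 4*I)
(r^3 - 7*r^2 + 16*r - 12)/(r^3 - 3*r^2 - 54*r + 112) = (r^2 - 5*r + 6)/(r^2 - r - 56)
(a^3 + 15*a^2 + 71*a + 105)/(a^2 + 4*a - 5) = (a^2 + 10*a + 21)/(a - 1)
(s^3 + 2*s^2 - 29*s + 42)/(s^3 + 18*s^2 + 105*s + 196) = (s^2 - 5*s + 6)/(s^2 + 11*s + 28)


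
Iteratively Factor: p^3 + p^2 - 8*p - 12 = (p + 2)*(p^2 - p - 6) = (p + 2)^2*(p - 3)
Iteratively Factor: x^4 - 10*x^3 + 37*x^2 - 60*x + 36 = (x - 2)*(x^3 - 8*x^2 + 21*x - 18) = (x - 3)*(x - 2)*(x^2 - 5*x + 6) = (x - 3)^2*(x - 2)*(x - 2)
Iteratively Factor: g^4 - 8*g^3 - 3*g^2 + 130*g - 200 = (g + 4)*(g^3 - 12*g^2 + 45*g - 50) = (g - 5)*(g + 4)*(g^2 - 7*g + 10) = (g - 5)^2*(g + 4)*(g - 2)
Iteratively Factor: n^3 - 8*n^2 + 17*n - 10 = (n - 1)*(n^2 - 7*n + 10) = (n - 5)*(n - 1)*(n - 2)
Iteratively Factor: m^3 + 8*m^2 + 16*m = (m + 4)*(m^2 + 4*m) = m*(m + 4)*(m + 4)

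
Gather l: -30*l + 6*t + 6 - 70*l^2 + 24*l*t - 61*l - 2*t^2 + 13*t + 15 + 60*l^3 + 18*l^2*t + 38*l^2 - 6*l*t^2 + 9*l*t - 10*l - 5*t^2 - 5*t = 60*l^3 + l^2*(18*t - 32) + l*(-6*t^2 + 33*t - 101) - 7*t^2 + 14*t + 21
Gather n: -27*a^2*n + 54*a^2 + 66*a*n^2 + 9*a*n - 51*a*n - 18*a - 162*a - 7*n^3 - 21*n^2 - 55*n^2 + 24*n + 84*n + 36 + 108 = 54*a^2 - 180*a - 7*n^3 + n^2*(66*a - 76) + n*(-27*a^2 - 42*a + 108) + 144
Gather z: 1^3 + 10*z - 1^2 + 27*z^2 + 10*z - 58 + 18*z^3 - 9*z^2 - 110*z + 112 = 18*z^3 + 18*z^2 - 90*z + 54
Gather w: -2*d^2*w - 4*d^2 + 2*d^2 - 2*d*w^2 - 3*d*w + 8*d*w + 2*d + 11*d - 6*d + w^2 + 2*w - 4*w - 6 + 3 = -2*d^2 + 7*d + w^2*(1 - 2*d) + w*(-2*d^2 + 5*d - 2) - 3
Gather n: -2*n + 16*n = 14*n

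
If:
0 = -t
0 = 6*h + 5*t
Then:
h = 0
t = 0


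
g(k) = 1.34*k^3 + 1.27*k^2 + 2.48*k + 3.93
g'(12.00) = 611.84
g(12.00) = 2532.09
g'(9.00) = 350.96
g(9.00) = 1105.98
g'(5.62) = 143.72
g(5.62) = 295.84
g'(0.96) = 8.62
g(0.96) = 8.67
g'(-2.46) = 20.56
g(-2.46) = -14.43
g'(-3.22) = 35.98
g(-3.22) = -35.63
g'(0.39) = 4.08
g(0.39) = 5.17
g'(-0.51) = 2.23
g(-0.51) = 2.82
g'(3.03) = 47.08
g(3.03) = 60.38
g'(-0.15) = 2.19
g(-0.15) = 3.58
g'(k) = 4.02*k^2 + 2.54*k + 2.48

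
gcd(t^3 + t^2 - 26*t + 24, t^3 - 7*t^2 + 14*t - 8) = t^2 - 5*t + 4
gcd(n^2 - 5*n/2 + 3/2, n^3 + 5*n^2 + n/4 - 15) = n - 3/2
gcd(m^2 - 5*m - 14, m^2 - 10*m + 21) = m - 7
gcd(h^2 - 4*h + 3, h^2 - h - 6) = h - 3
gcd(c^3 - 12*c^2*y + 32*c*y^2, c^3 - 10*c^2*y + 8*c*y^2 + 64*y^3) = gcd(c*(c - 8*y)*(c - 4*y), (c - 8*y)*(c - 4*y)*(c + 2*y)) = c^2 - 12*c*y + 32*y^2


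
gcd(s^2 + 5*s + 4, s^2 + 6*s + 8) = s + 4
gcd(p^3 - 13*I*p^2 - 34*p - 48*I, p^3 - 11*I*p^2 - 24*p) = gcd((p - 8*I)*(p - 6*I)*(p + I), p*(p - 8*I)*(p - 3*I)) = p - 8*I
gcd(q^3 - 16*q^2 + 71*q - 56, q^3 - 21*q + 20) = q - 1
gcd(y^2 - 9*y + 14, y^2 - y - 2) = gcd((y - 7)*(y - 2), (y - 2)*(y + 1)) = y - 2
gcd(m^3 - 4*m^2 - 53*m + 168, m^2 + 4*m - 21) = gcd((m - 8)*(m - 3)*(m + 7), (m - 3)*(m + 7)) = m^2 + 4*m - 21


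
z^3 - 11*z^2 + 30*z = z*(z - 6)*(z - 5)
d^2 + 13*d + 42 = (d + 6)*(d + 7)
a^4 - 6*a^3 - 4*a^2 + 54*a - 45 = (a - 5)*(a - 3)*(a - 1)*(a + 3)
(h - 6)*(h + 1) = h^2 - 5*h - 6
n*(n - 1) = n^2 - n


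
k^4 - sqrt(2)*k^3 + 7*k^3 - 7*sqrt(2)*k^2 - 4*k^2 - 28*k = k*(k + 7)*(k - 2*sqrt(2))*(k + sqrt(2))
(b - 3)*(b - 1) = b^2 - 4*b + 3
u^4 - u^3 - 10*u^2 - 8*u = u*(u - 4)*(u + 1)*(u + 2)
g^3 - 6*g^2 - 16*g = g*(g - 8)*(g + 2)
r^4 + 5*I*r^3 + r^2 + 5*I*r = r*(r - I)*(r + I)*(r + 5*I)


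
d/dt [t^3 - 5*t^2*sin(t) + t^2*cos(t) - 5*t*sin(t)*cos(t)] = -t^2*sin(t) - 5*t^2*cos(t) + 3*t^2 - 10*t*sin(t) + 2*t*cos(t) - 5*t*cos(2*t) - 5*sin(2*t)/2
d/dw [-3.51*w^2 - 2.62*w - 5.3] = -7.02*w - 2.62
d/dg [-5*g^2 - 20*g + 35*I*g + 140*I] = -10*g - 20 + 35*I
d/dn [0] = 0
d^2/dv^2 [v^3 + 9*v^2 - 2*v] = 6*v + 18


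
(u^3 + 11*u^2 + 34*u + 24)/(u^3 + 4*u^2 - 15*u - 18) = (u + 4)/(u - 3)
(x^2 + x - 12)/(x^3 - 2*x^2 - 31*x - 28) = (x - 3)/(x^2 - 6*x - 7)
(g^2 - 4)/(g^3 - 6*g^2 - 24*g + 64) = (g + 2)/(g^2 - 4*g - 32)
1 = 1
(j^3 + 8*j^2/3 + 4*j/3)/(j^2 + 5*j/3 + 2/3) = j*(j + 2)/(j + 1)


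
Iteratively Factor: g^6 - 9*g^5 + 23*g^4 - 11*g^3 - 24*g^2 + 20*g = (g - 2)*(g^5 - 7*g^4 + 9*g^3 + 7*g^2 - 10*g) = (g - 2)*(g - 1)*(g^4 - 6*g^3 + 3*g^2 + 10*g) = (g - 2)*(g - 1)*(g + 1)*(g^3 - 7*g^2 + 10*g) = (g - 2)^2*(g - 1)*(g + 1)*(g^2 - 5*g) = (g - 5)*(g - 2)^2*(g - 1)*(g + 1)*(g)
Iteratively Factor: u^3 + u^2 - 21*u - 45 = (u + 3)*(u^2 - 2*u - 15) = (u - 5)*(u + 3)*(u + 3)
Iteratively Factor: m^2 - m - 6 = (m - 3)*(m + 2)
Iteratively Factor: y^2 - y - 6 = (y - 3)*(y + 2)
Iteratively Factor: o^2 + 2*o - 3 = (o - 1)*(o + 3)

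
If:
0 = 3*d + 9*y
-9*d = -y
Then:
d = 0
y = 0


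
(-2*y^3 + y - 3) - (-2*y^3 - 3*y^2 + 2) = 3*y^2 + y - 5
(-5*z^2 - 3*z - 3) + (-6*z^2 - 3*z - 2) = -11*z^2 - 6*z - 5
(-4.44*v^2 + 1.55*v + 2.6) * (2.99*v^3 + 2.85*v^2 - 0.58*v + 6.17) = -13.2756*v^5 - 8.0195*v^4 + 14.7667*v^3 - 20.8838*v^2 + 8.0555*v + 16.042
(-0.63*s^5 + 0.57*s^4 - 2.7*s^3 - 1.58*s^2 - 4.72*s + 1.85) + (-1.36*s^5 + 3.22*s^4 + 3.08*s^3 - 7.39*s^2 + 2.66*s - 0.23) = -1.99*s^5 + 3.79*s^4 + 0.38*s^3 - 8.97*s^2 - 2.06*s + 1.62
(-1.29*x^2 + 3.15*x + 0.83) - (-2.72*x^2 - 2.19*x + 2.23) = 1.43*x^2 + 5.34*x - 1.4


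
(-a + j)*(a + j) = -a^2 + j^2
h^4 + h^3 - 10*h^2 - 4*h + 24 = (h - 2)^2*(h + 2)*(h + 3)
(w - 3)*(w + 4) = w^2 + w - 12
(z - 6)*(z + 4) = z^2 - 2*z - 24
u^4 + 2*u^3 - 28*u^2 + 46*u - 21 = (u - 3)*(u - 1)^2*(u + 7)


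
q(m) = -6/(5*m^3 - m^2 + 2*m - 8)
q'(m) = -6*(-15*m^2 + 2*m - 2)/(5*m^3 - m^2 + 2*m - 8)^2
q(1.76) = -0.30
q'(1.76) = 0.70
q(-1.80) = 0.14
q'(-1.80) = 0.17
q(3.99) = -0.02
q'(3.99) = 0.02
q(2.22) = -0.13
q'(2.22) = 0.20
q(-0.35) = 0.66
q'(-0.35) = 0.33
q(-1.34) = 0.24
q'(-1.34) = 0.32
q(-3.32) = 0.03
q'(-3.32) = 0.02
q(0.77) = 1.26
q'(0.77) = 2.47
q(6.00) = -0.00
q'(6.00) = 0.00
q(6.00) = -0.00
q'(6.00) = 0.00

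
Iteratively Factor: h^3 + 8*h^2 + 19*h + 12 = (h + 1)*(h^2 + 7*h + 12) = (h + 1)*(h + 3)*(h + 4)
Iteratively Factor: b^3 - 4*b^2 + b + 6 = (b + 1)*(b^2 - 5*b + 6) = (b - 3)*(b + 1)*(b - 2)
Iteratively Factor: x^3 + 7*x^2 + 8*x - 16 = (x - 1)*(x^2 + 8*x + 16) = (x - 1)*(x + 4)*(x + 4)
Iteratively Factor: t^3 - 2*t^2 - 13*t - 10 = (t + 1)*(t^2 - 3*t - 10) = (t + 1)*(t + 2)*(t - 5)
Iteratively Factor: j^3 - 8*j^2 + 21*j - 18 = (j - 3)*(j^2 - 5*j + 6) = (j - 3)^2*(j - 2)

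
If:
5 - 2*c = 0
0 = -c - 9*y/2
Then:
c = 5/2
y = -5/9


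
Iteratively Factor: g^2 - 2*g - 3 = (g - 3)*(g + 1)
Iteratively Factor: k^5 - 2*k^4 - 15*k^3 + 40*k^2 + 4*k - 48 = (k + 1)*(k^4 - 3*k^3 - 12*k^2 + 52*k - 48) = (k - 2)*(k + 1)*(k^3 - k^2 - 14*k + 24) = (k - 2)*(k + 1)*(k + 4)*(k^2 - 5*k + 6) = (k - 3)*(k - 2)*(k + 1)*(k + 4)*(k - 2)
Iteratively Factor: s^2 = (s)*(s)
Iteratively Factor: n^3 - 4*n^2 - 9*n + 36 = (n - 4)*(n^2 - 9) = (n - 4)*(n - 3)*(n + 3)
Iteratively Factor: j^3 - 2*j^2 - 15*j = (j - 5)*(j^2 + 3*j) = (j - 5)*(j + 3)*(j)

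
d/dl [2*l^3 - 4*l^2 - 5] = 2*l*(3*l - 4)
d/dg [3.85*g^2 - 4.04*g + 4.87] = 7.7*g - 4.04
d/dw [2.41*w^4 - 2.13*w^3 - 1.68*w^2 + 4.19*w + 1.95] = 9.64*w^3 - 6.39*w^2 - 3.36*w + 4.19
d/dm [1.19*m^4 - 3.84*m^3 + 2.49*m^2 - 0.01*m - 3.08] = 4.76*m^3 - 11.52*m^2 + 4.98*m - 0.01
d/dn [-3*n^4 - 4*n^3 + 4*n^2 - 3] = 4*n*(-3*n^2 - 3*n + 2)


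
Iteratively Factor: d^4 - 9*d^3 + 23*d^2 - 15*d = (d - 1)*(d^3 - 8*d^2 + 15*d) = d*(d - 1)*(d^2 - 8*d + 15) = d*(d - 3)*(d - 1)*(d - 5)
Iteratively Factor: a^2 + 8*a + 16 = (a + 4)*(a + 4)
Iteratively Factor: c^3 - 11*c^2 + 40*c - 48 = (c - 3)*(c^2 - 8*c + 16) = (c - 4)*(c - 3)*(c - 4)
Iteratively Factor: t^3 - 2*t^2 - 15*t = (t + 3)*(t^2 - 5*t) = t*(t + 3)*(t - 5)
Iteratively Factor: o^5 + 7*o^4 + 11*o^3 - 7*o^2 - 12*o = (o + 4)*(o^4 + 3*o^3 - o^2 - 3*o) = o*(o + 4)*(o^3 + 3*o^2 - o - 3) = o*(o + 3)*(o + 4)*(o^2 - 1) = o*(o + 1)*(o + 3)*(o + 4)*(o - 1)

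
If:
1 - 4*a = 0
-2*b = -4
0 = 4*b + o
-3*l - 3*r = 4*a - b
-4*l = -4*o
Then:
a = 1/4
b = 2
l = -8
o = -8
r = 25/3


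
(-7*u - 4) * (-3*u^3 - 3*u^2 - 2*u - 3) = 21*u^4 + 33*u^3 + 26*u^2 + 29*u + 12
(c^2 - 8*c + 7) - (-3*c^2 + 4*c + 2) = 4*c^2 - 12*c + 5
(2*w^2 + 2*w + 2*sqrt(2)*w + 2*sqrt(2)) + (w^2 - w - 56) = 3*w^2 + w + 2*sqrt(2)*w - 56 + 2*sqrt(2)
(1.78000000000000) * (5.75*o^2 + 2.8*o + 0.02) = 10.235*o^2 + 4.984*o + 0.0356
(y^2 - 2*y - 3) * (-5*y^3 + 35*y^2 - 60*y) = -5*y^5 + 45*y^4 - 115*y^3 + 15*y^2 + 180*y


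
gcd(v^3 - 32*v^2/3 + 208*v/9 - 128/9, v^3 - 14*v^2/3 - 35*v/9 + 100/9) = v - 4/3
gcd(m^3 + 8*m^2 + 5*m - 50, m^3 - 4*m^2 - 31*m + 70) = m^2 + 3*m - 10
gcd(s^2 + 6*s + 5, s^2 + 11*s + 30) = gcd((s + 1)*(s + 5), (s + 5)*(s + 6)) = s + 5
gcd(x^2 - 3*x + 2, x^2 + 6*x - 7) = x - 1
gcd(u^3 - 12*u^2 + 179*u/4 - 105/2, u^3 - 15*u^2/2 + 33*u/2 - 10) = u - 5/2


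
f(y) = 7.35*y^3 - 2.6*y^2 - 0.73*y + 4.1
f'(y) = 22.05*y^2 - 5.2*y - 0.73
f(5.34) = 1045.27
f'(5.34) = 600.27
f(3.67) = 329.72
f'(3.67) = 277.18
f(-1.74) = -41.22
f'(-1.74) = 75.08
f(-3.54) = -351.96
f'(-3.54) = 294.00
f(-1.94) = -57.93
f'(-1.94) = 92.35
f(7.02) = 2413.57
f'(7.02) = 1049.40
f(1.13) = 10.56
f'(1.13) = 21.55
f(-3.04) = -224.20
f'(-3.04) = 218.86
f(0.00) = 4.10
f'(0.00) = -0.73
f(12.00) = 12321.74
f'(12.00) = 3112.07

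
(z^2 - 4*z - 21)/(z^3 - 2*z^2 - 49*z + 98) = (z + 3)/(z^2 + 5*z - 14)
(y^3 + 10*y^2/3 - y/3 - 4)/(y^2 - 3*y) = (3*y^3 + 10*y^2 - y - 12)/(3*y*(y - 3))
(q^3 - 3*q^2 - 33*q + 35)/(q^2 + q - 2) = (q^2 - 2*q - 35)/(q + 2)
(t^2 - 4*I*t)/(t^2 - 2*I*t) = (t - 4*I)/(t - 2*I)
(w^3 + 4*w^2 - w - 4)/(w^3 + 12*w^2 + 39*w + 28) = (w - 1)/(w + 7)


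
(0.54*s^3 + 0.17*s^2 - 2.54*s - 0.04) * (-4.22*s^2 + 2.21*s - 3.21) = -2.2788*s^5 + 0.476*s^4 + 9.3611*s^3 - 5.9903*s^2 + 8.065*s + 0.1284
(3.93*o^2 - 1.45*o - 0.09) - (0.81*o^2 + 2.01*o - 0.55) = 3.12*o^2 - 3.46*o + 0.46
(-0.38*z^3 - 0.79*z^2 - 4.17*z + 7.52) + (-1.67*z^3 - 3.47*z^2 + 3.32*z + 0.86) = -2.05*z^3 - 4.26*z^2 - 0.85*z + 8.38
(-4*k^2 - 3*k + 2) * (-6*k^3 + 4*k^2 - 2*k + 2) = 24*k^5 + 2*k^4 - 16*k^3 + 6*k^2 - 10*k + 4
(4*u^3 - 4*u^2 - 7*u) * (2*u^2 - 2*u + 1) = 8*u^5 - 16*u^4 - 2*u^3 + 10*u^2 - 7*u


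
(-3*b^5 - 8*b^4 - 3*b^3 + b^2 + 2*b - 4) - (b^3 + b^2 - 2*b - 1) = -3*b^5 - 8*b^4 - 4*b^3 + 4*b - 3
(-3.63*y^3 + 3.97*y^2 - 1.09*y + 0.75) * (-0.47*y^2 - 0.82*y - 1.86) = 1.7061*y^5 + 1.1107*y^4 + 4.0087*y^3 - 6.8429*y^2 + 1.4124*y - 1.395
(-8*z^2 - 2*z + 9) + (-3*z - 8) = -8*z^2 - 5*z + 1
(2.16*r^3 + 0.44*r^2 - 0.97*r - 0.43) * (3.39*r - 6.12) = 7.3224*r^4 - 11.7276*r^3 - 5.9811*r^2 + 4.4787*r + 2.6316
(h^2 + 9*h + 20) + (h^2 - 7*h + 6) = 2*h^2 + 2*h + 26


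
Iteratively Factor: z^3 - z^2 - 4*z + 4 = (z - 1)*(z^2 - 4) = (z - 1)*(z + 2)*(z - 2)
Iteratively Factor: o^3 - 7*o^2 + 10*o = (o)*(o^2 - 7*o + 10) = o*(o - 2)*(o - 5)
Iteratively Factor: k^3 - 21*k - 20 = (k + 1)*(k^2 - k - 20) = (k + 1)*(k + 4)*(k - 5)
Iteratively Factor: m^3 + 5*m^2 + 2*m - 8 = (m + 2)*(m^2 + 3*m - 4) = (m - 1)*(m + 2)*(m + 4)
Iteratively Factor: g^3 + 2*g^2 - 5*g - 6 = (g + 1)*(g^2 + g - 6) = (g + 1)*(g + 3)*(g - 2)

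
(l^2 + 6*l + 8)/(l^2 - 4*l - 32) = (l + 2)/(l - 8)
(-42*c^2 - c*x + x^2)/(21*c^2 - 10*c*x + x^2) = (6*c + x)/(-3*c + x)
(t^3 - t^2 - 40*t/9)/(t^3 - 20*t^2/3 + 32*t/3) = (t + 5/3)/(t - 4)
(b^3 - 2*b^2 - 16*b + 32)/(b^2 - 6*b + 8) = b + 4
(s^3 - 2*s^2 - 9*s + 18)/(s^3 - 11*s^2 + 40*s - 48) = (s^2 + s - 6)/(s^2 - 8*s + 16)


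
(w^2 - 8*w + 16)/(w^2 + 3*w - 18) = (w^2 - 8*w + 16)/(w^2 + 3*w - 18)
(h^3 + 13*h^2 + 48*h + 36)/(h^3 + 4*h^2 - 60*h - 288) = (h + 1)/(h - 8)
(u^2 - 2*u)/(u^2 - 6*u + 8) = u/(u - 4)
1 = 1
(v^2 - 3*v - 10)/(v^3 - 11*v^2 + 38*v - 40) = (v + 2)/(v^2 - 6*v + 8)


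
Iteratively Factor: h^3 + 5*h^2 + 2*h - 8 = (h + 2)*(h^2 + 3*h - 4) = (h + 2)*(h + 4)*(h - 1)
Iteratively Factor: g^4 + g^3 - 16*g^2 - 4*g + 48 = (g - 3)*(g^3 + 4*g^2 - 4*g - 16) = (g - 3)*(g + 4)*(g^2 - 4) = (g - 3)*(g + 2)*(g + 4)*(g - 2)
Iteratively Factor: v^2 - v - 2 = (v + 1)*(v - 2)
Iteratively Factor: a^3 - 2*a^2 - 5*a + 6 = (a - 3)*(a^2 + a - 2) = (a - 3)*(a + 2)*(a - 1)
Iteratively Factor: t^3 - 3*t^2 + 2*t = (t - 1)*(t^2 - 2*t) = (t - 2)*(t - 1)*(t)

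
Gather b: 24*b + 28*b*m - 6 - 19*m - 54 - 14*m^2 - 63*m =b*(28*m + 24) - 14*m^2 - 82*m - 60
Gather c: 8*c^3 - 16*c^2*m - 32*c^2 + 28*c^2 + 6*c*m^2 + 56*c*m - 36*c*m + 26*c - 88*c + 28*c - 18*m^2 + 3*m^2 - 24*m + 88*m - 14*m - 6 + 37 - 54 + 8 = 8*c^3 + c^2*(-16*m - 4) + c*(6*m^2 + 20*m - 34) - 15*m^2 + 50*m - 15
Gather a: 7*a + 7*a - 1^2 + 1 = 14*a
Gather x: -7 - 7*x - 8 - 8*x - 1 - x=-16*x - 16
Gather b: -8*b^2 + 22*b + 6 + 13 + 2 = -8*b^2 + 22*b + 21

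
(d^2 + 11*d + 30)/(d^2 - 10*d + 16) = (d^2 + 11*d + 30)/(d^2 - 10*d + 16)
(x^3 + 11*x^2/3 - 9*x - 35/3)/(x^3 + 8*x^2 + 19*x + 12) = (3*x^2 + 8*x - 35)/(3*(x^2 + 7*x + 12))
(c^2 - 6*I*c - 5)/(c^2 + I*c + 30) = (c - I)/(c + 6*I)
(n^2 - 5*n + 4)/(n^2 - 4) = (n^2 - 5*n + 4)/(n^2 - 4)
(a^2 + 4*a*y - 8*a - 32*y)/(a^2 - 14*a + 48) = (a + 4*y)/(a - 6)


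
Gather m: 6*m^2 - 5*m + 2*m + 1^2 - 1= 6*m^2 - 3*m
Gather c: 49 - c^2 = 49 - c^2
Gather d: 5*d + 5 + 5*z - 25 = 5*d + 5*z - 20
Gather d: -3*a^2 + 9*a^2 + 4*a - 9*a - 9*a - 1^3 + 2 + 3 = 6*a^2 - 14*a + 4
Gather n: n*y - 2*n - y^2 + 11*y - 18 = n*(y - 2) - y^2 + 11*y - 18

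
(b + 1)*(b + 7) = b^2 + 8*b + 7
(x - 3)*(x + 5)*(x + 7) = x^3 + 9*x^2 - x - 105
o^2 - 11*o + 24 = (o - 8)*(o - 3)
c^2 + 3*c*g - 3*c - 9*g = (c - 3)*(c + 3*g)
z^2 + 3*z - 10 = (z - 2)*(z + 5)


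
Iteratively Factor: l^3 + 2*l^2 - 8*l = (l + 4)*(l^2 - 2*l) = (l - 2)*(l + 4)*(l)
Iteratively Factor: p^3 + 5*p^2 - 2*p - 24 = (p + 3)*(p^2 + 2*p - 8) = (p - 2)*(p + 3)*(p + 4)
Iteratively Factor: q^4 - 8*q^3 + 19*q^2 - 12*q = (q - 1)*(q^3 - 7*q^2 + 12*q) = (q - 4)*(q - 1)*(q^2 - 3*q) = (q - 4)*(q - 3)*(q - 1)*(q)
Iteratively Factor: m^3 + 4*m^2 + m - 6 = (m + 2)*(m^2 + 2*m - 3) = (m - 1)*(m + 2)*(m + 3)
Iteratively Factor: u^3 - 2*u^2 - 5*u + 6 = (u - 1)*(u^2 - u - 6) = (u - 1)*(u + 2)*(u - 3)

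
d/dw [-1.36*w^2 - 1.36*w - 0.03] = -2.72*w - 1.36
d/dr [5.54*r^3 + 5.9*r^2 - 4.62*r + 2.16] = 16.62*r^2 + 11.8*r - 4.62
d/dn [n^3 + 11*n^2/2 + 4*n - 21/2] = 3*n^2 + 11*n + 4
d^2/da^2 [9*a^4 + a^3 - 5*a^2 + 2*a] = 108*a^2 + 6*a - 10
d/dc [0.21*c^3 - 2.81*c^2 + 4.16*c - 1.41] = 0.63*c^2 - 5.62*c + 4.16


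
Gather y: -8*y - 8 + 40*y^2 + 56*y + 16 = 40*y^2 + 48*y + 8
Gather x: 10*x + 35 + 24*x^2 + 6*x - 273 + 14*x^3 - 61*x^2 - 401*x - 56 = 14*x^3 - 37*x^2 - 385*x - 294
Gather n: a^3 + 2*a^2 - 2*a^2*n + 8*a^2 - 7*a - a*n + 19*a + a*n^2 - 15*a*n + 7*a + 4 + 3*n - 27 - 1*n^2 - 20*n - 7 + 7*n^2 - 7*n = a^3 + 10*a^2 + 19*a + n^2*(a + 6) + n*(-2*a^2 - 16*a - 24) - 30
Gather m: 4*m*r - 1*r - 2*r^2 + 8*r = 4*m*r - 2*r^2 + 7*r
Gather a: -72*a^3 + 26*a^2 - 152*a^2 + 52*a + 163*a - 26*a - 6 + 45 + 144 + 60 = -72*a^3 - 126*a^2 + 189*a + 243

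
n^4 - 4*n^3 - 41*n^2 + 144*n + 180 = (n - 6)*(n - 5)*(n + 1)*(n + 6)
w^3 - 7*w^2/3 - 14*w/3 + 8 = (w - 3)*(w - 4/3)*(w + 2)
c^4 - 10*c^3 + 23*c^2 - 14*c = c*(c - 7)*(c - 2)*(c - 1)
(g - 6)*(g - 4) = g^2 - 10*g + 24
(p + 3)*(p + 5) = p^2 + 8*p + 15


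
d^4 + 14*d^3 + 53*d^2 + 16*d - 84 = (d - 1)*(d + 2)*(d + 6)*(d + 7)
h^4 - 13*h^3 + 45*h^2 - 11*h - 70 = (h - 7)*(h - 5)*(h - 2)*(h + 1)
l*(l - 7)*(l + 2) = l^3 - 5*l^2 - 14*l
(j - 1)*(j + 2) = j^2 + j - 2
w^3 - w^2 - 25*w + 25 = (w - 5)*(w - 1)*(w + 5)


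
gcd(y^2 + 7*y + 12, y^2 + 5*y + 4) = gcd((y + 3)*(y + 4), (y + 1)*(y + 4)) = y + 4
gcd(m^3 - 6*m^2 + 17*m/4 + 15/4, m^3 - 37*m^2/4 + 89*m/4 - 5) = m - 5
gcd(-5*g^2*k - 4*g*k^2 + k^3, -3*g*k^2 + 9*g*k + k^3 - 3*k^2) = k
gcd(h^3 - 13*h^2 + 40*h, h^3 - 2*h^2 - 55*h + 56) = h - 8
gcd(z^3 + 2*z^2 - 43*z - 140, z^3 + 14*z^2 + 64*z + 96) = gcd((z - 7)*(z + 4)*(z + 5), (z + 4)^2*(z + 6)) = z + 4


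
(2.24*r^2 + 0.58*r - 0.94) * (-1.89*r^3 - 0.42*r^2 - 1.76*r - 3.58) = -4.2336*r^5 - 2.037*r^4 - 2.4094*r^3 - 8.6452*r^2 - 0.422*r + 3.3652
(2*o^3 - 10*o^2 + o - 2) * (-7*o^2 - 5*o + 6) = -14*o^5 + 60*o^4 + 55*o^3 - 51*o^2 + 16*o - 12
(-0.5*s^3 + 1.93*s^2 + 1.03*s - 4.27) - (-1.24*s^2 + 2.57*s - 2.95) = -0.5*s^3 + 3.17*s^2 - 1.54*s - 1.32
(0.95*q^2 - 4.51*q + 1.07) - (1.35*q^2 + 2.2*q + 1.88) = -0.4*q^2 - 6.71*q - 0.81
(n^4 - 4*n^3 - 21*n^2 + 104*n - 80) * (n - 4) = n^5 - 8*n^4 - 5*n^3 + 188*n^2 - 496*n + 320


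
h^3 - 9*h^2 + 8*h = h*(h - 8)*(h - 1)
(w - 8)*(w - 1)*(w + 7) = w^3 - 2*w^2 - 55*w + 56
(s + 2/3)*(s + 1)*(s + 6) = s^3 + 23*s^2/3 + 32*s/3 + 4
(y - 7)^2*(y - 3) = y^3 - 17*y^2 + 91*y - 147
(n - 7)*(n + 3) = n^2 - 4*n - 21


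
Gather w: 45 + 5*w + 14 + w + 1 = 6*w + 60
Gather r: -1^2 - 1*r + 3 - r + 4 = 6 - 2*r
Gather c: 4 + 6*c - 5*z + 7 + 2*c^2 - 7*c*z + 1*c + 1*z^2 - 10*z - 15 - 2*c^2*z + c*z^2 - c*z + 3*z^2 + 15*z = c^2*(2 - 2*z) + c*(z^2 - 8*z + 7) + 4*z^2 - 4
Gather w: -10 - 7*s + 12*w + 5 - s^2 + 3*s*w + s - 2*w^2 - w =-s^2 - 6*s - 2*w^2 + w*(3*s + 11) - 5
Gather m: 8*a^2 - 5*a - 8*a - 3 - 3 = 8*a^2 - 13*a - 6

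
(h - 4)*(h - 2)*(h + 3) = h^3 - 3*h^2 - 10*h + 24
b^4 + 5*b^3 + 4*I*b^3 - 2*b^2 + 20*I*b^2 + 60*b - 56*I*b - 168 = (b - 2)*(b + 7)*(b - 2*I)*(b + 6*I)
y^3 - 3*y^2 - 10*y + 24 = (y - 4)*(y - 2)*(y + 3)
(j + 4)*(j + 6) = j^2 + 10*j + 24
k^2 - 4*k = k*(k - 4)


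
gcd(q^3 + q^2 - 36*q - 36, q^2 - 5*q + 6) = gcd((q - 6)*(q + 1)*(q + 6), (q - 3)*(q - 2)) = 1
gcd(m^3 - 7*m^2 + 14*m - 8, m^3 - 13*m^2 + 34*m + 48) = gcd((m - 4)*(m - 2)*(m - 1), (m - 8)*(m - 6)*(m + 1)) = 1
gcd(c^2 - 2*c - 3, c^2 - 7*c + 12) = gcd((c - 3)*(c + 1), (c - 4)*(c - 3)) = c - 3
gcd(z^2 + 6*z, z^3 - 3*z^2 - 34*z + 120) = z + 6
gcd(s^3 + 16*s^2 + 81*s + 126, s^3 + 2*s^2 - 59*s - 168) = s^2 + 10*s + 21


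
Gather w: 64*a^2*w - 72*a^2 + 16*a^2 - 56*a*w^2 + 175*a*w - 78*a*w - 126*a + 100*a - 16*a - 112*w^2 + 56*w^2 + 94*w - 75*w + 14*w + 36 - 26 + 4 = -56*a^2 - 42*a + w^2*(-56*a - 56) + w*(64*a^2 + 97*a + 33) + 14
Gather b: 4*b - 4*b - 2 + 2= 0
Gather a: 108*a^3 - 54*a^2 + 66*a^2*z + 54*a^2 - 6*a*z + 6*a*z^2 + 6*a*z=108*a^3 + 66*a^2*z + 6*a*z^2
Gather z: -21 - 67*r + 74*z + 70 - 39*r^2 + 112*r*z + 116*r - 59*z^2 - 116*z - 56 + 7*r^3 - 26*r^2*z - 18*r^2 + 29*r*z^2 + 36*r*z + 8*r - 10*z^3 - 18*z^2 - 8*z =7*r^3 - 57*r^2 + 57*r - 10*z^3 + z^2*(29*r - 77) + z*(-26*r^2 + 148*r - 50) - 7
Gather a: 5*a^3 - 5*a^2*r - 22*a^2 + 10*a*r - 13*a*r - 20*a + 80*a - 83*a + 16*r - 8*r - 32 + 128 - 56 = 5*a^3 + a^2*(-5*r - 22) + a*(-3*r - 23) + 8*r + 40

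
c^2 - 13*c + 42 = (c - 7)*(c - 6)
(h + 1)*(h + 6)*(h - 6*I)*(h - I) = h^4 + 7*h^3 - 7*I*h^3 - 49*I*h^2 - 42*h - 42*I*h - 36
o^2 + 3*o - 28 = (o - 4)*(o + 7)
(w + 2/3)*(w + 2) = w^2 + 8*w/3 + 4/3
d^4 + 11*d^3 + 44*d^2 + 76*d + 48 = (d + 2)^2*(d + 3)*(d + 4)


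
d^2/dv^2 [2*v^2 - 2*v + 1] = 4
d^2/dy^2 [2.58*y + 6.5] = 0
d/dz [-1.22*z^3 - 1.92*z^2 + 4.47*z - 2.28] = -3.66*z^2 - 3.84*z + 4.47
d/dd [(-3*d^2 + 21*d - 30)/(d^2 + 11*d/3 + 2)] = 72*(-4*d^2 + 6*d + 19)/(9*d^4 + 66*d^3 + 157*d^2 + 132*d + 36)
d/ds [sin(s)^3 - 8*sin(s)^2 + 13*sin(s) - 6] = (3*sin(s)^2 - 16*sin(s) + 13)*cos(s)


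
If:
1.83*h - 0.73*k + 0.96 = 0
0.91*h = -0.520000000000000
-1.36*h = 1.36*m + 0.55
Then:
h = -0.57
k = -0.12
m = 0.17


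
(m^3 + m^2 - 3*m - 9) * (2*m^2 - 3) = 2*m^5 + 2*m^4 - 9*m^3 - 21*m^2 + 9*m + 27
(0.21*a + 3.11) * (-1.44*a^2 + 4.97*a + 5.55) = -0.3024*a^3 - 3.4347*a^2 + 16.6222*a + 17.2605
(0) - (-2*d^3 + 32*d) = 2*d^3 - 32*d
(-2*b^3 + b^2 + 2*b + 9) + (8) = -2*b^3 + b^2 + 2*b + 17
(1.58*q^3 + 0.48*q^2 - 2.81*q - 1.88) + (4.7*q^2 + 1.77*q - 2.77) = 1.58*q^3 + 5.18*q^2 - 1.04*q - 4.65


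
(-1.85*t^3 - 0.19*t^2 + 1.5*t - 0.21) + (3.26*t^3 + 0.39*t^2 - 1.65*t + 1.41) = 1.41*t^3 + 0.2*t^2 - 0.15*t + 1.2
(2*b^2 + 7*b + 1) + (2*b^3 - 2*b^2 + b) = 2*b^3 + 8*b + 1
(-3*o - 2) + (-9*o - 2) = -12*o - 4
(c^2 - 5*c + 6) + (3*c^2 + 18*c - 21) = 4*c^2 + 13*c - 15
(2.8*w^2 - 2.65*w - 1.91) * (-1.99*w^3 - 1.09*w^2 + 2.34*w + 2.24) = -5.572*w^5 + 2.2215*w^4 + 13.2414*w^3 + 2.1529*w^2 - 10.4054*w - 4.2784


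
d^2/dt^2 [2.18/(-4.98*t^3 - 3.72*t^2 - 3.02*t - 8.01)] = ((65.1384*t + 16.2192)*(4.98*t^3 + 3.72*t^2 + 3.02*t + 8.01) - 2.18*(14.94*t^2 + 7.44*t + 3.02)*(29.88*t^2 + 14.88*t + 6.04))/(4.98*t^3 + 3.72*t^2 + 3.02*t + 8.01)^3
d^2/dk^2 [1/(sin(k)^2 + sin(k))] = (-4 + 1/sin(k) + 4/sin(k)^2 + 2/sin(k)^3)/(sin(k) + 1)^2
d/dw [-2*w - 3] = -2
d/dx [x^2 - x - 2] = 2*x - 1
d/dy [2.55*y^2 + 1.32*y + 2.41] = 5.1*y + 1.32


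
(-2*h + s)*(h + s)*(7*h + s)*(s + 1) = -14*h^3*s - 14*h^3 - 9*h^2*s^2 - 9*h^2*s + 6*h*s^3 + 6*h*s^2 + s^4 + s^3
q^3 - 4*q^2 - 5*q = q*(q - 5)*(q + 1)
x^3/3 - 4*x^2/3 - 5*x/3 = x*(x/3 + 1/3)*(x - 5)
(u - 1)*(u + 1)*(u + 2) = u^3 + 2*u^2 - u - 2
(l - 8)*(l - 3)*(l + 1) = l^3 - 10*l^2 + 13*l + 24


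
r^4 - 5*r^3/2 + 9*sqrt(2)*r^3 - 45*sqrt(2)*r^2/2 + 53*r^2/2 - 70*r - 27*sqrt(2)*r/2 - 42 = (r - 3)*(r + 1/2)*(r + 2*sqrt(2))*(r + 7*sqrt(2))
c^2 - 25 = (c - 5)*(c + 5)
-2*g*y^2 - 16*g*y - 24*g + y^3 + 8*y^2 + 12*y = (-2*g + y)*(y + 2)*(y + 6)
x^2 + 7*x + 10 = (x + 2)*(x + 5)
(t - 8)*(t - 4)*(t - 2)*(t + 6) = t^4 - 8*t^3 - 28*t^2 + 272*t - 384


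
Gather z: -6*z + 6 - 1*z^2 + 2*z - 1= -z^2 - 4*z + 5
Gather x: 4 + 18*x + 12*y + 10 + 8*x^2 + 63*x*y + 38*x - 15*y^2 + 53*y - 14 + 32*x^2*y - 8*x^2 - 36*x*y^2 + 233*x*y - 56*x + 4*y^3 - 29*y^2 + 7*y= 32*x^2*y + x*(-36*y^2 + 296*y) + 4*y^3 - 44*y^2 + 72*y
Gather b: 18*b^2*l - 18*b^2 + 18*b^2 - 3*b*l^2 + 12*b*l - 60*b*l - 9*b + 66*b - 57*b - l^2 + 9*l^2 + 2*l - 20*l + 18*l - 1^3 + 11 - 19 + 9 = 18*b^2*l + b*(-3*l^2 - 48*l) + 8*l^2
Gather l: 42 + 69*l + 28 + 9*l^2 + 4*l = 9*l^2 + 73*l + 70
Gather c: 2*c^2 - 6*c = 2*c^2 - 6*c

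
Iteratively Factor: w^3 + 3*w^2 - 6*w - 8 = (w - 2)*(w^2 + 5*w + 4) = (w - 2)*(w + 4)*(w + 1)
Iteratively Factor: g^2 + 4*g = (g)*(g + 4)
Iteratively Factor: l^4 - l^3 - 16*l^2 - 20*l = (l + 2)*(l^3 - 3*l^2 - 10*l) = l*(l + 2)*(l^2 - 3*l - 10) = l*(l - 5)*(l + 2)*(l + 2)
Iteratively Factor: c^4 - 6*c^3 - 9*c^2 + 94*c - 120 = (c + 4)*(c^3 - 10*c^2 + 31*c - 30) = (c - 5)*(c + 4)*(c^2 - 5*c + 6) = (c - 5)*(c - 3)*(c + 4)*(c - 2)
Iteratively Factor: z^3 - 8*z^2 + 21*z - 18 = (z - 2)*(z^2 - 6*z + 9) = (z - 3)*(z - 2)*(z - 3)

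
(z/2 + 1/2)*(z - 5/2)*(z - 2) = z^3/2 - 7*z^2/4 + z/4 + 5/2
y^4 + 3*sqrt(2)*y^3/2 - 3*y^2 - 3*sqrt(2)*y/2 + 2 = (y - 1)*(y + 1)*(y - sqrt(2)/2)*(y + 2*sqrt(2))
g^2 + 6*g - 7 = (g - 1)*(g + 7)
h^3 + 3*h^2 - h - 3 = (h - 1)*(h + 1)*(h + 3)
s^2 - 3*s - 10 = (s - 5)*(s + 2)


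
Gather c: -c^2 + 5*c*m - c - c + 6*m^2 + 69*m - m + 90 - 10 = -c^2 + c*(5*m - 2) + 6*m^2 + 68*m + 80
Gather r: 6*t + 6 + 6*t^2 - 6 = 6*t^2 + 6*t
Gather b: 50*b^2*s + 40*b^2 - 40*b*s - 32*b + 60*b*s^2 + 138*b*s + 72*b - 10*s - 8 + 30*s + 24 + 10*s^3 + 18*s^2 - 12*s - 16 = b^2*(50*s + 40) + b*(60*s^2 + 98*s + 40) + 10*s^3 + 18*s^2 + 8*s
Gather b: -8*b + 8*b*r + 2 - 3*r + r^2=b*(8*r - 8) + r^2 - 3*r + 2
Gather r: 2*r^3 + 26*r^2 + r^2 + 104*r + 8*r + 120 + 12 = 2*r^3 + 27*r^2 + 112*r + 132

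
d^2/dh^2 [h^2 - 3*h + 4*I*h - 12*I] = 2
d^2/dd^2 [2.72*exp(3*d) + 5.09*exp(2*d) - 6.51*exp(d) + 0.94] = (24.48*exp(2*d) + 20.36*exp(d) - 6.51)*exp(d)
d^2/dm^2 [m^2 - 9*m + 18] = 2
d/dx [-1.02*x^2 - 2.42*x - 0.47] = -2.04*x - 2.42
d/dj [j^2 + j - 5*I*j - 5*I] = 2*j + 1 - 5*I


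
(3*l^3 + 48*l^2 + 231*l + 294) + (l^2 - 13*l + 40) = 3*l^3 + 49*l^2 + 218*l + 334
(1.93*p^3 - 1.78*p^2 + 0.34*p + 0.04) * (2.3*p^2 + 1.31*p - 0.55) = 4.439*p^5 - 1.5657*p^4 - 2.6113*p^3 + 1.5164*p^2 - 0.1346*p - 0.022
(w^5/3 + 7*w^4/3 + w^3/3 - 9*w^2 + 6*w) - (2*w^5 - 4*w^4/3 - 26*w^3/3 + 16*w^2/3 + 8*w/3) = -5*w^5/3 + 11*w^4/3 + 9*w^3 - 43*w^2/3 + 10*w/3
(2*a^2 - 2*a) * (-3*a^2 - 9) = -6*a^4 + 6*a^3 - 18*a^2 + 18*a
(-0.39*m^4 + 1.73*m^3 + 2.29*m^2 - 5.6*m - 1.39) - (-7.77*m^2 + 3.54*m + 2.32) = -0.39*m^4 + 1.73*m^3 + 10.06*m^2 - 9.14*m - 3.71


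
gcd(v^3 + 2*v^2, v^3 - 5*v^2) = v^2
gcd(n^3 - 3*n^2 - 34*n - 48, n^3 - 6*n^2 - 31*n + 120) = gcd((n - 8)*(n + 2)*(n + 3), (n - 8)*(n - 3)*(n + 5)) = n - 8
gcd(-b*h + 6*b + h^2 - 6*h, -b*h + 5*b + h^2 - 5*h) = b - h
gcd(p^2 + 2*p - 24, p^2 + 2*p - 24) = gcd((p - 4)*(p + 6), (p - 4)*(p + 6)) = p^2 + 2*p - 24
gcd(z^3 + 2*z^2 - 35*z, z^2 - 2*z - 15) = z - 5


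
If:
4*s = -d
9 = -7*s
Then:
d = 36/7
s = -9/7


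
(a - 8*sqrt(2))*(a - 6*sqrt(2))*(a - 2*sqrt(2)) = a^3 - 16*sqrt(2)*a^2 + 152*a - 192*sqrt(2)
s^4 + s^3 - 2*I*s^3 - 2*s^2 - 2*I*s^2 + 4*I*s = s*(s - 1)*(s + 2)*(s - 2*I)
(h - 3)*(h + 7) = h^2 + 4*h - 21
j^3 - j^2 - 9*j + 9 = (j - 3)*(j - 1)*(j + 3)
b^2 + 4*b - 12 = (b - 2)*(b + 6)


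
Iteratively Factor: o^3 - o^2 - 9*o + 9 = (o - 3)*(o^2 + 2*o - 3) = (o - 3)*(o + 3)*(o - 1)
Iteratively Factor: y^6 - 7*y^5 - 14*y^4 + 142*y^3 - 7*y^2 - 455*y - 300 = (y - 5)*(y^5 - 2*y^4 - 24*y^3 + 22*y^2 + 103*y + 60) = (y - 5)*(y - 3)*(y^4 + y^3 - 21*y^2 - 41*y - 20) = (y - 5)*(y - 3)*(y + 1)*(y^3 - 21*y - 20) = (y - 5)*(y - 3)*(y + 1)^2*(y^2 - y - 20) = (y - 5)^2*(y - 3)*(y + 1)^2*(y + 4)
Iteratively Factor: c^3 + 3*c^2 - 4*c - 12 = (c + 2)*(c^2 + c - 6) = (c + 2)*(c + 3)*(c - 2)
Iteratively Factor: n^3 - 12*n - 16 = (n + 2)*(n^2 - 2*n - 8) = (n + 2)^2*(n - 4)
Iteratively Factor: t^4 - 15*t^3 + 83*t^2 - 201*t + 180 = (t - 3)*(t^3 - 12*t^2 + 47*t - 60) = (t - 3)^2*(t^2 - 9*t + 20) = (t - 4)*(t - 3)^2*(t - 5)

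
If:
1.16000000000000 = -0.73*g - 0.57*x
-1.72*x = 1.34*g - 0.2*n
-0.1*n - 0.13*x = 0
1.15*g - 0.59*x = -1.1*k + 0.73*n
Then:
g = -3.37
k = 2.78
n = -2.96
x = 2.28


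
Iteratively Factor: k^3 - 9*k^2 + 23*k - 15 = (k - 1)*(k^2 - 8*k + 15) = (k - 3)*(k - 1)*(k - 5)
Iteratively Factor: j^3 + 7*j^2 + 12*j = (j + 4)*(j^2 + 3*j) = (j + 3)*(j + 4)*(j)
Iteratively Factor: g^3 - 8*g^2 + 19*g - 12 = (g - 3)*(g^2 - 5*g + 4) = (g - 3)*(g - 1)*(g - 4)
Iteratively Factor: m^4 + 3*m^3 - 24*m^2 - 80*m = (m)*(m^3 + 3*m^2 - 24*m - 80) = m*(m - 5)*(m^2 + 8*m + 16) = m*(m - 5)*(m + 4)*(m + 4)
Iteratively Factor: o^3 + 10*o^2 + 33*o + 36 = (o + 3)*(o^2 + 7*o + 12) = (o + 3)*(o + 4)*(o + 3)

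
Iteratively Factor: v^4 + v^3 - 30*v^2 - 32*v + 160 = (v - 2)*(v^3 + 3*v^2 - 24*v - 80) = (v - 5)*(v - 2)*(v^2 + 8*v + 16) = (v - 5)*(v - 2)*(v + 4)*(v + 4)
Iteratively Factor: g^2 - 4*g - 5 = (g + 1)*(g - 5)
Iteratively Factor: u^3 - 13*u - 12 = (u + 1)*(u^2 - u - 12) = (u + 1)*(u + 3)*(u - 4)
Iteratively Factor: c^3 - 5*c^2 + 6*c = (c)*(c^2 - 5*c + 6) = c*(c - 2)*(c - 3)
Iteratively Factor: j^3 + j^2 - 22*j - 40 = (j - 5)*(j^2 + 6*j + 8) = (j - 5)*(j + 2)*(j + 4)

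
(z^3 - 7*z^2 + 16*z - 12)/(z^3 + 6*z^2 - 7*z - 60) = (z^2 - 4*z + 4)/(z^2 + 9*z + 20)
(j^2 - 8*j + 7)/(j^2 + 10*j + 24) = (j^2 - 8*j + 7)/(j^2 + 10*j + 24)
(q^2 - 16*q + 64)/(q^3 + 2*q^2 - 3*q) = (q^2 - 16*q + 64)/(q*(q^2 + 2*q - 3))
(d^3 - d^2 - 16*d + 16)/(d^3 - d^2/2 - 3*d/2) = 2*(-d^3 + d^2 + 16*d - 16)/(d*(-2*d^2 + d + 3))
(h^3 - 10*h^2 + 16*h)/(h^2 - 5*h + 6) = h*(h - 8)/(h - 3)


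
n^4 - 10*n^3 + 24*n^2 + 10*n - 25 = (n - 5)^2*(n - 1)*(n + 1)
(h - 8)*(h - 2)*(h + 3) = h^3 - 7*h^2 - 14*h + 48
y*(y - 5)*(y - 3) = y^3 - 8*y^2 + 15*y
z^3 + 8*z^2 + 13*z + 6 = (z + 1)^2*(z + 6)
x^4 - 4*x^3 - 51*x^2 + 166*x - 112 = (x - 8)*(x - 2)*(x - 1)*(x + 7)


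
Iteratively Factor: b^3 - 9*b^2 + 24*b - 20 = (b - 2)*(b^2 - 7*b + 10) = (b - 2)^2*(b - 5)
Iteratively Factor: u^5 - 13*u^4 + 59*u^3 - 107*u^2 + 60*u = (u - 5)*(u^4 - 8*u^3 + 19*u^2 - 12*u) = (u - 5)*(u - 3)*(u^3 - 5*u^2 + 4*u) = (u - 5)*(u - 3)*(u - 1)*(u^2 - 4*u) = u*(u - 5)*(u - 3)*(u - 1)*(u - 4)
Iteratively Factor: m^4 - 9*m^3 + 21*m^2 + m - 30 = (m - 5)*(m^3 - 4*m^2 + m + 6) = (m - 5)*(m + 1)*(m^2 - 5*m + 6) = (m - 5)*(m - 3)*(m + 1)*(m - 2)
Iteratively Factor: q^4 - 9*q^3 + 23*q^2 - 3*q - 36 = (q - 3)*(q^3 - 6*q^2 + 5*q + 12) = (q - 4)*(q - 3)*(q^2 - 2*q - 3) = (q - 4)*(q - 3)^2*(q + 1)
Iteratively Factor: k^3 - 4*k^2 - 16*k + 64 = (k - 4)*(k^2 - 16) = (k - 4)*(k + 4)*(k - 4)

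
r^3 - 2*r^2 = r^2*(r - 2)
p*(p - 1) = p^2 - p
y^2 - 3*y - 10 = (y - 5)*(y + 2)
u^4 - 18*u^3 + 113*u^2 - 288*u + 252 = (u - 7)*(u - 6)*(u - 3)*(u - 2)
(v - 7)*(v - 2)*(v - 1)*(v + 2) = v^4 - 8*v^3 + 3*v^2 + 32*v - 28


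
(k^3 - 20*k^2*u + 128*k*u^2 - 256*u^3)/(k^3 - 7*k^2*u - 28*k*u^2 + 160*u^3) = (k - 8*u)/(k + 5*u)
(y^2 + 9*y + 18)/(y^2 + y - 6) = (y + 6)/(y - 2)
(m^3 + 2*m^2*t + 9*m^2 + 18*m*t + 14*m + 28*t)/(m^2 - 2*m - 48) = (m^3 + 2*m^2*t + 9*m^2 + 18*m*t + 14*m + 28*t)/(m^2 - 2*m - 48)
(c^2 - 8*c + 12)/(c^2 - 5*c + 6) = (c - 6)/(c - 3)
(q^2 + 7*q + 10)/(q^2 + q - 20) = (q + 2)/(q - 4)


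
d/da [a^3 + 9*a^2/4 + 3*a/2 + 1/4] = 3*a^2 + 9*a/2 + 3/2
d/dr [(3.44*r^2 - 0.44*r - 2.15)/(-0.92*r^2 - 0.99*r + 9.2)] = (-3.8104*r^2 + 59.34*r - 6.1765)/(0.8464*r^4 + 1.8216*r^3 - 15.9479*r^2 - 18.216*r + 84.64)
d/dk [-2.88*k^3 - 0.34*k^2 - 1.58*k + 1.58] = -8.64*k^2 - 0.68*k - 1.58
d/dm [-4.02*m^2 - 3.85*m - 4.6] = -8.04*m - 3.85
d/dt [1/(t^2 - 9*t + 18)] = (9 - 2*t)/(t^2 - 9*t + 18)^2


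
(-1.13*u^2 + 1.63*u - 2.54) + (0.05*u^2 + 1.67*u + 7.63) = -1.08*u^2 + 3.3*u + 5.09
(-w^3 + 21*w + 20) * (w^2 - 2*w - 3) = -w^5 + 2*w^4 + 24*w^3 - 22*w^2 - 103*w - 60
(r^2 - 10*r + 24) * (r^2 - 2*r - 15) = r^4 - 12*r^3 + 29*r^2 + 102*r - 360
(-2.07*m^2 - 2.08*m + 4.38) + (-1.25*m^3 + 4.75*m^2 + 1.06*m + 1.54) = -1.25*m^3 + 2.68*m^2 - 1.02*m + 5.92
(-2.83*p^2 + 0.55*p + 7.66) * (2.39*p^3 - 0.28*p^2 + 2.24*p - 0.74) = -6.7637*p^5 + 2.1069*p^4 + 11.8142*p^3 + 1.1814*p^2 + 16.7514*p - 5.6684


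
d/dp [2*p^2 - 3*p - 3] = 4*p - 3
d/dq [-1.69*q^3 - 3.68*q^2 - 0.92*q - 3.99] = -5.07*q^2 - 7.36*q - 0.92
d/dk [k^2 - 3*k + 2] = 2*k - 3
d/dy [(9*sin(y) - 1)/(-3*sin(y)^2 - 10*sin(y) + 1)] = (27*sin(y)^2 - 6*sin(y) - 1)*cos(y)/(3*sin(y)^2 + 10*sin(y) - 1)^2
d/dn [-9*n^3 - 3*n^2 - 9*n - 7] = -27*n^2 - 6*n - 9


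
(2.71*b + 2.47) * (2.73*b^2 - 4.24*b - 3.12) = 7.3983*b^3 - 4.7473*b^2 - 18.928*b - 7.7064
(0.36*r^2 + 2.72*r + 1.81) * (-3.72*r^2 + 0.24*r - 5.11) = -1.3392*r^4 - 10.032*r^3 - 7.92*r^2 - 13.4648*r - 9.2491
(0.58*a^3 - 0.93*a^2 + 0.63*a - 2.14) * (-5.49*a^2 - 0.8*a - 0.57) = -3.1842*a^5 + 4.6417*a^4 - 3.0453*a^3 + 11.7747*a^2 + 1.3529*a + 1.2198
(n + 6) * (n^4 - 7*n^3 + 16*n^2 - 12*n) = n^5 - n^4 - 26*n^3 + 84*n^2 - 72*n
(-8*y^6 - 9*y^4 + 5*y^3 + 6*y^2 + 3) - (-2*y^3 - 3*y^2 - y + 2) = -8*y^6 - 9*y^4 + 7*y^3 + 9*y^2 + y + 1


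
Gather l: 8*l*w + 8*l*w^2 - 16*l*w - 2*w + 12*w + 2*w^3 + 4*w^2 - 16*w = l*(8*w^2 - 8*w) + 2*w^3 + 4*w^2 - 6*w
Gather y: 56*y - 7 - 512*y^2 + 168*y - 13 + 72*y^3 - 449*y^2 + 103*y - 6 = 72*y^3 - 961*y^2 + 327*y - 26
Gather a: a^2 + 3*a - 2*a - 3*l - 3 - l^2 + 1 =a^2 + a - l^2 - 3*l - 2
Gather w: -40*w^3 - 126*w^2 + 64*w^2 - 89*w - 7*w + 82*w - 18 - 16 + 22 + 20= -40*w^3 - 62*w^2 - 14*w + 8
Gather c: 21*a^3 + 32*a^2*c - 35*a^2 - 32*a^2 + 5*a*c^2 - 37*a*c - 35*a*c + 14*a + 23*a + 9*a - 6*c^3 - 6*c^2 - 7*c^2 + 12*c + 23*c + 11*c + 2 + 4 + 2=21*a^3 - 67*a^2 + 46*a - 6*c^3 + c^2*(5*a - 13) + c*(32*a^2 - 72*a + 46) + 8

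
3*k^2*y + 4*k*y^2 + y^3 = y*(k + y)*(3*k + y)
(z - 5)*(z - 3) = z^2 - 8*z + 15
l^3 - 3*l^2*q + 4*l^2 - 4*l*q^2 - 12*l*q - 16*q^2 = (l + 4)*(l - 4*q)*(l + q)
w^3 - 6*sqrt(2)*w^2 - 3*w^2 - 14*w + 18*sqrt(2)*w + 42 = (w - 3)*(w - 7*sqrt(2))*(w + sqrt(2))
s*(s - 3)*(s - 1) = s^3 - 4*s^2 + 3*s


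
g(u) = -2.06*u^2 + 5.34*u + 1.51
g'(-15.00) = 67.14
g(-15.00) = -542.09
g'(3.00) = -7.02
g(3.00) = -1.01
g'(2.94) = -6.77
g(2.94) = -0.60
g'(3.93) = -10.85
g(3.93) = -9.32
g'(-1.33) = 10.82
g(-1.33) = -9.24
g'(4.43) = -12.91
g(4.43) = -15.26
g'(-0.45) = 7.19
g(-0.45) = -1.31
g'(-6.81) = 33.40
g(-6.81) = -130.39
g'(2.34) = -4.30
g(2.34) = 2.73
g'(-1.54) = 11.68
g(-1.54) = -11.60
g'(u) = 5.34 - 4.12*u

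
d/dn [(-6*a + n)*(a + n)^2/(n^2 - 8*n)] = (a + n)*(n*(-11*a + 3*n)*(n - 8) + 2*(a + n)*(6*a - n)*(n - 4))/(n^2*(n - 8)^2)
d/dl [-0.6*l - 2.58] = -0.600000000000000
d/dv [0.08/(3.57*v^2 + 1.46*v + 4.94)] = (-0.5712*v - 0.1168)/(3.57*v^2 + 1.46*v + 4.94)^2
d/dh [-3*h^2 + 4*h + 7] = 4 - 6*h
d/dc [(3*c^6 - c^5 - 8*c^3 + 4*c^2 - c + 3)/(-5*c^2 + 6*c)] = (-60*c^7 + 105*c^6 - 24*c^5 + 40*c^4 - 96*c^3 + 19*c^2 + 30*c - 18)/(c^2*(25*c^2 - 60*c + 36))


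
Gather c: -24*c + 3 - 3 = -24*c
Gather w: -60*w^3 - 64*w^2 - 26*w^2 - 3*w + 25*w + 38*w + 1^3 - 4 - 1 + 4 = -60*w^3 - 90*w^2 + 60*w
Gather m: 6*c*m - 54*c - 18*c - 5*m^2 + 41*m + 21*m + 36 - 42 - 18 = -72*c - 5*m^2 + m*(6*c + 62) - 24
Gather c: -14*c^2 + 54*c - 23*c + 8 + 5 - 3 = -14*c^2 + 31*c + 10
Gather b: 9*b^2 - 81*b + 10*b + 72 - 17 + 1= 9*b^2 - 71*b + 56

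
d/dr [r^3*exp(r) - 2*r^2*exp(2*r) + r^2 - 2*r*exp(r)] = r^3*exp(r) - 4*r^2*exp(2*r) + 3*r^2*exp(r) - 4*r*exp(2*r) - 2*r*exp(r) + 2*r - 2*exp(r)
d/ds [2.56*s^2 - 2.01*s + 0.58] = 5.12*s - 2.01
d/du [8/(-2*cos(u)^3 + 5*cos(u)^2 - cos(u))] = 8*(-6*sin(u) - sin(u)/cos(u)^2 + 10*tan(u))/(2*sin(u)^2 + 5*cos(u) - 3)^2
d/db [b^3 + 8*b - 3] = 3*b^2 + 8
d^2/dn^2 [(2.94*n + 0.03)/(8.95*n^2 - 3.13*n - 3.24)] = ((17.8674 - 157.878*n)*(-8.95*n^2 + 3.13*n + 3.24) - (2.94*n + 0.03)*(17.9*n - 3.13)*(35.8*n - 6.26))/(-8.95*n^2 + 3.13*n + 3.24)^3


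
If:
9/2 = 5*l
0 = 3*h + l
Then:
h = -3/10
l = 9/10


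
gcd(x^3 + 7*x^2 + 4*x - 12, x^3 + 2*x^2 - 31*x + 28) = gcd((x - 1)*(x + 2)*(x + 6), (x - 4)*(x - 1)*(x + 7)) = x - 1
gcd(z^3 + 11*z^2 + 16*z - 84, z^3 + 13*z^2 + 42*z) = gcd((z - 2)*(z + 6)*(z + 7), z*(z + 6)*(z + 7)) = z^2 + 13*z + 42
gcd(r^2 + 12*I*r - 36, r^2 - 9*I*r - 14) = 1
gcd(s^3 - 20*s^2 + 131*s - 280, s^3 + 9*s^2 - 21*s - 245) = s - 5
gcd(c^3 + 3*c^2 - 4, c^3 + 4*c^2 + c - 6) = c^2 + c - 2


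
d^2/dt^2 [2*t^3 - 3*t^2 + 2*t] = 12*t - 6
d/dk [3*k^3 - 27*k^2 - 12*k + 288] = 9*k^2 - 54*k - 12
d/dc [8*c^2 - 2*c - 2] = 16*c - 2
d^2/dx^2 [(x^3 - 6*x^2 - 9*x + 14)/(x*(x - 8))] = 14*(x^3 + 6*x^2 - 48*x + 128)/(x^3*(x^3 - 24*x^2 + 192*x - 512))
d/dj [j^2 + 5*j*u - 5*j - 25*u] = 2*j + 5*u - 5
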